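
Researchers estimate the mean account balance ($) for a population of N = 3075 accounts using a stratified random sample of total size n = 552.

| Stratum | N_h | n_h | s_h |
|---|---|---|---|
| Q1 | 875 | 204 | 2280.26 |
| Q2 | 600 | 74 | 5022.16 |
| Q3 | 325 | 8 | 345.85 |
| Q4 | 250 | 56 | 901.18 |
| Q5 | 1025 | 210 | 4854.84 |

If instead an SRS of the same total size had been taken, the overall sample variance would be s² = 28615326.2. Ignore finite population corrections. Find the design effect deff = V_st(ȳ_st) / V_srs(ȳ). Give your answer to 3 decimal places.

deff ≈ 0.536

V̂(ȳ_st) = Σ W_h² s_h²/n_h, with W_h = N_h/N and N = 3075:
  stratum Q1: (875/3075)²·2280.26²/204 = 2063.78
  stratum Q2: (600/3075)²·5022.16²/74 = 12976.6
  stratum Q3: (325/3075)²·345.85²/8 = 167.018
  stratum Q4: (250/3075)²·901.18²/56 = 95.8572
  stratum Q5: (1025/3075)²·4854.84²/210 = 12470.6
V_st = 27773.9
V_srs = s²/n = 28615326.2/552 = 51839.4
deff = V_st / V_srs = 27773.9/51839.4 = 0.5358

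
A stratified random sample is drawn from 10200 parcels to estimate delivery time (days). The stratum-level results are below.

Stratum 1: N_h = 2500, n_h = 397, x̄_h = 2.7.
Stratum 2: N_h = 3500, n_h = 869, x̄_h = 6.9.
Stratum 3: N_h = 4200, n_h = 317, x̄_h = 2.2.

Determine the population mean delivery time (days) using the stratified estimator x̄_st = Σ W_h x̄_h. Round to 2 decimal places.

N = Σ N_h = 10200. Stratum weights W_h = N_h/N.
x̄_st = (2500·2.7 + 3500·6.9 + 4200·2.2) / 10200 = 3.9353

x̄_st ≈ 3.94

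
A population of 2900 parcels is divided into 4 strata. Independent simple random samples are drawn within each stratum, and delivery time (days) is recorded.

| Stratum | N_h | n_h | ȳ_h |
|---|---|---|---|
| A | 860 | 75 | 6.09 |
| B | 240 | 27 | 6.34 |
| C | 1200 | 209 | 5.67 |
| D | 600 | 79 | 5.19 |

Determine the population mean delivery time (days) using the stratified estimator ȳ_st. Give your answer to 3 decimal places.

ȳ_st ≈ 5.751

N = Σ N_h = 2900. Stratum weights W_h = N_h/N.
ȳ_st = (860·6.09 + 240·6.34 + 1200·5.67 + 600·5.19) / 2900 = 5.75069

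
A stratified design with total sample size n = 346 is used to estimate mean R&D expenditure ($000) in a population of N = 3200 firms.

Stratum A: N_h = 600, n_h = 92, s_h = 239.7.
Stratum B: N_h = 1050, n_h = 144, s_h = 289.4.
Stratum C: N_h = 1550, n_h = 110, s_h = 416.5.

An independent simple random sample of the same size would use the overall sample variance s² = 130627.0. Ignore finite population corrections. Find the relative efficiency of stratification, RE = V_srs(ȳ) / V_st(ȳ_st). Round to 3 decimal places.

RE ≈ 0.831

V̂(ȳ_st) = Σ W_h² s_h²/n_h, with W_h = N_h/N and N = 3200:
  stratum A: (600/3200)²·239.7²/92 = 21.9559
  stratum B: (1050/3200)²·289.4²/144 = 62.62
  stratum C: (1550/3200)²·416.5²/110 = 369.999
V_st = 454.575
V_srs = s²/n = 130627.0/346 = 377.535
Relative efficiency = V_srs / V_st = 377.535/454.575 = 0.8305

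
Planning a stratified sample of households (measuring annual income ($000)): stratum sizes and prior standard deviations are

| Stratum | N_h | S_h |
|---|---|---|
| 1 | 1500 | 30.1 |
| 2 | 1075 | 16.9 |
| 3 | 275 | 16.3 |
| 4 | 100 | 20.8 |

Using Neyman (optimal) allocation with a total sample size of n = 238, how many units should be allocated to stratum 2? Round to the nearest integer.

Neyman allocation: n_h = n · N_h S_h / Σ N_i S_i, with n = 238.
  stratum 1: N_h·S_h = 1500·30.1 = 45150.00
  stratum 2: N_h·S_h = 1075·16.9 = 18167.50
  stratum 3: N_h·S_h = 275·16.3 = 4482.50
  stratum 4: N_h·S_h = 100·20.8 = 2080.00
Σ N_h S_h = 69880.00
n for stratum 2 = 238·18167.50/69880.00 = 61.876 → 62

62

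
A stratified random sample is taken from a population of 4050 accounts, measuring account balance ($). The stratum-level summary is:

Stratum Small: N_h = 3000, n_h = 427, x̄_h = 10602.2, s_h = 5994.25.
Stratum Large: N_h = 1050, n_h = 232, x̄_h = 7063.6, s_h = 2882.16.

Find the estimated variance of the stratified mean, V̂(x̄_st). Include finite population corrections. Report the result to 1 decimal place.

V̂(x̄_st) = Σ W_h² (1 − n_h/N_h) s_h²/n_h, with W_h = N_h/N and N = 4050:
  stratum Small: (3000/4050)²·(1 − 427/3000)·5994.25²/427 = 39599.8
  stratum Large: (1050/4050)²·(1 − 232/1050)·2882.16²/232 = 1874.91
V̂(x̄_st) = 41474.7

V̂(x̄_st) ≈ 41474.7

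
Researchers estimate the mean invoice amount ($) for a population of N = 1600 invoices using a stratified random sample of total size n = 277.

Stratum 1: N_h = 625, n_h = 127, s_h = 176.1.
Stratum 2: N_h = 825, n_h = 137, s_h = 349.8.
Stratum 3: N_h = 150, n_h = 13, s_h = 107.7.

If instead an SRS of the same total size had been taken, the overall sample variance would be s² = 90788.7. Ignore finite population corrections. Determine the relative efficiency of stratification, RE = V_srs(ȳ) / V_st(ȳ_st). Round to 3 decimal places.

V̂(ȳ_st) = Σ W_h² s_h²/n_h, with W_h = N_h/N and N = 1600:
  stratum 1: (625/1600)²·176.1²/127 = 37.2593
  stratum 2: (825/1600)²·349.8²/137 = 237.458
  stratum 3: (150/1600)²·107.7²/13 = 7.84207
V_st = 282.559
V_srs = s²/n = 90788.7/277 = 327.757
Relative efficiency = V_srs / V_st = 327.757/282.559 = 1.1600

RE ≈ 1.160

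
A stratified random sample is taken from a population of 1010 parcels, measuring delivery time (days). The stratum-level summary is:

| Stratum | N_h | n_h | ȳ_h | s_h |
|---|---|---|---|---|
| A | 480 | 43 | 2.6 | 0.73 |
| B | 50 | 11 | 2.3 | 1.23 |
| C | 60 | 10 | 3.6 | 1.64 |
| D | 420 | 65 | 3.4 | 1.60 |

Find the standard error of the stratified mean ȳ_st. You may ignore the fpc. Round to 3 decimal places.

V̂(ȳ_st) = Σ W_h² s_h²/n_h, with W_h = N_h/N and N = 1010:
  stratum A: (480/1010)²·0.73²/43 = 0.00279909
  stratum B: (50/1010)²·1.23²/11 = 0.000337066
  stratum C: (60/1010)²·1.64²/10 = 0.000949178
  stratum D: (420/1010)²·1.60²/65 = 0.00681055
V̂(ȳ_st) = 0.0108959
SE(ȳ_st) = √0.0108959 = 0.104383

SE(ȳ_st) ≈ 0.104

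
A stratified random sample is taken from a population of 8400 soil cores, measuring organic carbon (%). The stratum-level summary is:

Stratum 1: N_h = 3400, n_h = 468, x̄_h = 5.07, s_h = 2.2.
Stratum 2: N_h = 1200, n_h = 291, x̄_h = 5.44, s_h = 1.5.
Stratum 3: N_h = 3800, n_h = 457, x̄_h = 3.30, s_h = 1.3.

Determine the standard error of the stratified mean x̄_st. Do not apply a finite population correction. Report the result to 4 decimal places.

SE(x̄_st) ≈ 0.0511

V̂(x̄_st) = Σ W_h² s_h²/n_h, with W_h = N_h/N and N = 8400:
  stratum 1: (3400/8400)²·2.2²/468 = 0.00169433
  stratum 2: (1200/8400)²·1.5²/291 = 0.000157795
  stratum 3: (3800/8400)²·1.3²/457 = 0.000756797
V̂(x̄_st) = 0.00260892
SE(x̄_st) = √0.00260892 = 0.0510776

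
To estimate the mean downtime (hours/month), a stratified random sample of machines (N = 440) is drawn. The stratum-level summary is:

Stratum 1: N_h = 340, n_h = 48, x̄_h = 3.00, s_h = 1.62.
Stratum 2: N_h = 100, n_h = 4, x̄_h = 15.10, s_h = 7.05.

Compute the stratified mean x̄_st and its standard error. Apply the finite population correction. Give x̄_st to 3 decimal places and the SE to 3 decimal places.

x̄_st = Σ W_h x̄_h = (340·3.00 + 100·15.10)/440 = 5.75000
V̂(x̄_st) = Σ W_h² (1 − n_h/N_h) s_h²/n_h, with W_h = N_h/N and N = 440:
  stratum 1: (340/440)²·(1 − 48/340)·1.62²/48 = 0.0280379
  stratum 2: (100/440)²·(1 − 4/100)·7.05²/4 = 0.616147
V̂(x̄_st) = 0.644185
SE(x̄_st) = √0.644185 = 0.802611

x̄_st ≈ 5.750, SE ≈ 0.803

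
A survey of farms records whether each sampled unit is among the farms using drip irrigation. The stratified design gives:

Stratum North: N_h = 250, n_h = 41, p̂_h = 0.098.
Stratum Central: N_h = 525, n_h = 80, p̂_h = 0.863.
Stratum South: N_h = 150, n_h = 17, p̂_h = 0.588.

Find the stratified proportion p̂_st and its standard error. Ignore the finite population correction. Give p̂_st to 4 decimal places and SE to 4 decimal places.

N = 925; stratum weights W_h = N_h/N.
p̂_st = Σ W_h p̂_h = (250·0.098 + 525·0.863 + 150·0.588)/925 = 0.61165
V̂(p̂_st) = Σ W_h² p̂_h(1−p̂_h)/(n_h−1):
  stratum North: (250/925)²·0.098·0.902/40 = 0.000161424
  stratum Central: (525/925)²·0.863·0.137/79 = 0.000482103
  stratum South: (150/925)²·0.588·0.412/16 = 0.000398156
V̂(p̂_st) = 0.00104168; SE = √V̂ = 0.0322751

p̂_st ≈ 0.6116, SE ≈ 0.0323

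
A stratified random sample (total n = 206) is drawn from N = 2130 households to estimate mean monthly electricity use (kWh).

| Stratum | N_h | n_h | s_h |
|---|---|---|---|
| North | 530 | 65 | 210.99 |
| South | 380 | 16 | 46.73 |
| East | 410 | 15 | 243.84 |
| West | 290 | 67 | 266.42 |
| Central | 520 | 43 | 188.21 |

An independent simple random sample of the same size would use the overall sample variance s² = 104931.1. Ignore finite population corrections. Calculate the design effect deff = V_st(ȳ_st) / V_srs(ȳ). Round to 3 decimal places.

deff ≈ 0.515

V̂(ȳ_st) = Σ W_h² s_h²/n_h, with W_h = N_h/N and N = 2130:
  stratum North: (530/2130)²·210.99²/65 = 42.4036
  stratum South: (380/2130)²·46.73²/16 = 4.3439
  stratum East: (410/2130)²·243.84²/15 = 146.868
  stratum West: (290/2130)²·266.42²/67 = 19.6379
  stratum Central: (520/2130)²·188.21²/43 = 49.0981
V_st = 262.352
V_srs = s²/n = 104931.1/206 = 509.374
deff = V_st / V_srs = 262.352/509.374 = 0.5150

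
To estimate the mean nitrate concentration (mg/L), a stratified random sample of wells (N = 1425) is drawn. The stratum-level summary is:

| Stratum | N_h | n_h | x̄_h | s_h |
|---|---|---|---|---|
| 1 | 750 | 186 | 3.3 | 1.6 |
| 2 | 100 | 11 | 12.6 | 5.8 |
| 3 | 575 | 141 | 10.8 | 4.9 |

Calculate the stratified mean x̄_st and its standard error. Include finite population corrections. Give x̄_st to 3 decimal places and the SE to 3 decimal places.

x̄_st = Σ W_h x̄_h = (750·3.3 + 100·12.6 + 575·10.8)/1425 = 6.97895
V̂(x̄_st) = Σ W_h² (1 − n_h/N_h) s_h²/n_h, with W_h = N_h/N and N = 1425:
  stratum 1: (750/1425)²·(1 − 186/750)·1.6²/186 = 0.00286707
  stratum 2: (100/1425)²·(1 − 11/100)·5.8²/11 = 0.0134037
  stratum 3: (575/1425)²·(1 − 141/575)·4.9²/141 = 0.0209267
V̂(x̄_st) = 0.0371974
SE(x̄_st) = √0.0371974 = 0.192866

x̄_st ≈ 6.979, SE ≈ 0.193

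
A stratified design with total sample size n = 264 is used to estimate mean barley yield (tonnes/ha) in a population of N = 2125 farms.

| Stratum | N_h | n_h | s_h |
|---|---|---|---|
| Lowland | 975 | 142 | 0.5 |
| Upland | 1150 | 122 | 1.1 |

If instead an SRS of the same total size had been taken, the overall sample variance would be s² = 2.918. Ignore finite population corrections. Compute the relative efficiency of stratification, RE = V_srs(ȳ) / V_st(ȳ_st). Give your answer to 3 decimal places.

V̂(ȳ_st) = Σ W_h² s_h²/n_h, with W_h = N_h/N and N = 2125:
  stratum Lowland: (975/2125)²·0.5²/142 = 0.000370632
  stratum Upland: (1150/2125)²·1.1²/122 = 0.00290471
V_st = 0.00327535
V_srs = s²/n = 2.918/264 = 0.011053
Relative efficiency = V_srs / V_st = 0.011053/0.00327535 = 3.3746

RE ≈ 3.375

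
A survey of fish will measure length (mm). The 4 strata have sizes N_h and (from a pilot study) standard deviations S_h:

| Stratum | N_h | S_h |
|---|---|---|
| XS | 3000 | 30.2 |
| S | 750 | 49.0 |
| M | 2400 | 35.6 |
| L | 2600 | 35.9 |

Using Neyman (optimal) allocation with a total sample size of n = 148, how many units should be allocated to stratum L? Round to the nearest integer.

Neyman allocation: n_h = n · N_h S_h / Σ N_i S_i, with n = 148.
  stratum XS: N_h·S_h = 3000·30.2 = 90600.00
  stratum S: N_h·S_h = 750·49.0 = 36750.00
  stratum M: N_h·S_h = 2400·35.6 = 85440.00
  stratum L: N_h·S_h = 2600·35.9 = 93340.00
Σ N_h S_h = 306130.00
n for stratum L = 148·93340.00/306130.00 = 45.126 → 45

45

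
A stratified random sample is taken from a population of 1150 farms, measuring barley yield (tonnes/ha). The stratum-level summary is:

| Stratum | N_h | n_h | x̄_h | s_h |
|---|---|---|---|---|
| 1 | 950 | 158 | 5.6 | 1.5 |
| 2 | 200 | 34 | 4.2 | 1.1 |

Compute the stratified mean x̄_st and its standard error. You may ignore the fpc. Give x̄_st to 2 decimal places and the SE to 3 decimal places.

x̄_st = Σ W_h x̄_h = (950·5.6 + 200·4.2)/1150 = 5.35652
V̂(x̄_st) = Σ W_h² s_h²/n_h, with W_h = N_h/N and N = 1150:
  stratum 1: (950/1150)²·1.5²/158 = 0.009718
  stratum 2: (200/1150)²·1.1²/34 = 0.00107639
V̂(x̄_st) = 0.0107944
SE(x̄_st) = √0.0107944 = 0.103896

x̄_st ≈ 5.36, SE ≈ 0.104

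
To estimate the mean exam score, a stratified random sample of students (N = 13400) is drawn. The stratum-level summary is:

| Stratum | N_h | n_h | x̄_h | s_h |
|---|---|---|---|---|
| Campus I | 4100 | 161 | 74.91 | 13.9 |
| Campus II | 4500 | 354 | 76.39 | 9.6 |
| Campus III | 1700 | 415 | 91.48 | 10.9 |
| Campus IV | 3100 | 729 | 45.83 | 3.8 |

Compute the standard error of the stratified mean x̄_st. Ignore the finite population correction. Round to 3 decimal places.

SE(x̄_st) ≈ 0.384

V̂(x̄_st) = Σ W_h² s_h²/n_h, with W_h = N_h/N and N = 13400:
  stratum Campus I: (4100/13400)²·13.9²/161 = 0.112347
  stratum Campus II: (4500/13400)²·9.6²/354 = 0.0293599
  stratum Campus III: (1700/13400)²·10.9²/415 = 0.00460779
  stratum Campus IV: (3100/13400)²·3.8²/729 = 0.00106012
V̂(x̄_st) = 0.147375
SE(x̄_st) = √0.147375 = 0.383894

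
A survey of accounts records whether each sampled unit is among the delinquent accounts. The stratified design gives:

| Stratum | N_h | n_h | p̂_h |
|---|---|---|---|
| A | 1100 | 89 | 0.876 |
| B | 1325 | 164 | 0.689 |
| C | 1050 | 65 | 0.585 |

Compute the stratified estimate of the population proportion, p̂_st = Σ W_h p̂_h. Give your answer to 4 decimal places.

p̂_st ≈ 0.7168

N = 3475; stratum weights W_h = N_h/N.
p̂_st = Σ W_h p̂_h = (1100·0.876 + 1325·0.689 + 1050·0.585)/3475 = 0.71677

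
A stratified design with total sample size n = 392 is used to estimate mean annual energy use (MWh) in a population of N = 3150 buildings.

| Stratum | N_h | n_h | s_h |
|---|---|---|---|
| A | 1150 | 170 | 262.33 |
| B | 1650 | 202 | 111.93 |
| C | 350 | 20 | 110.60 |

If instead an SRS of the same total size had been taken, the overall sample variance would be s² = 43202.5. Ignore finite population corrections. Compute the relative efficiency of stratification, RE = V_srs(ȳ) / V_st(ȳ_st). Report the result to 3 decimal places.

V̂(ȳ_st) = Σ W_h² s_h²/n_h, with W_h = N_h/N and N = 3150:
  stratum A: (1150/3150)²·262.33²/170 = 53.9537
  stratum B: (1650/3150)²·111.93²/202 = 17.0172
  stratum C: (350/3150)²·110.60²/20 = 7.55084
V_st = 78.5218
V_srs = s²/n = 43202.5/392 = 110.21
Relative efficiency = V_srs / V_st = 110.21/78.5218 = 1.4036

RE ≈ 1.404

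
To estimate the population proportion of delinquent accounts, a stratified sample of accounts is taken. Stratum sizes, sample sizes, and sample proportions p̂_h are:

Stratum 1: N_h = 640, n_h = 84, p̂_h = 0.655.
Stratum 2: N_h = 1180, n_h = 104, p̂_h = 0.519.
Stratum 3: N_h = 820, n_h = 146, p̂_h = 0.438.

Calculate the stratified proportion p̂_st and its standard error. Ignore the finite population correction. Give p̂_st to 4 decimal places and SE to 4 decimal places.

N = 2640; stratum weights W_h = N_h/N.
p̂_st = Σ W_h p̂_h = (640·0.655 + 1180·0.519 + 820·0.438)/2640 = 0.52681
V̂(p̂_st) = Σ W_h² p̂_h(1−p̂_h)/(n_h−1):
  stratum 1: (640/2640)²·0.655·0.345/83 = 0.000160005
  stratum 2: (1180/2640)²·0.519·0.481/103 = 0.000484207
  stratum 3: (820/2640)²·0.438·0.562/145 = 0.000163781
V̂(p̂_st) = 0.000807993; SE = √V̂ = 0.0284252

p̂_st ≈ 0.5268, SE ≈ 0.0284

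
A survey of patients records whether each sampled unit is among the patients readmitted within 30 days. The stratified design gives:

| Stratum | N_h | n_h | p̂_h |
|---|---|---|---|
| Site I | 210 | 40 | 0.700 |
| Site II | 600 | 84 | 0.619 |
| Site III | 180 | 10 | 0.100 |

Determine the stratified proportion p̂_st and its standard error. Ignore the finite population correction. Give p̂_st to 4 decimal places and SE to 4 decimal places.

p̂_st ≈ 0.5418, SE ≈ 0.0402

N = 990; stratum weights W_h = N_h/N.
p̂_st = Σ W_h p̂_h = (210·0.700 + 600·0.619 + 180·0.100)/990 = 0.54182
V̂(p̂_st) = Σ W_h² p̂_h(1−p̂_h)/(n_h−1):
  stratum Site I: (210/990)²·0.700·0.300/39 = 0.000242283
  stratum Site II: (600/990)²·0.619·0.381/83 = 0.00104369
  stratum Site III: (180/990)²·0.100·0.900/9 = 0.000330579
V̂(p̂_st) = 0.00161655; SE = √V̂ = 0.0402063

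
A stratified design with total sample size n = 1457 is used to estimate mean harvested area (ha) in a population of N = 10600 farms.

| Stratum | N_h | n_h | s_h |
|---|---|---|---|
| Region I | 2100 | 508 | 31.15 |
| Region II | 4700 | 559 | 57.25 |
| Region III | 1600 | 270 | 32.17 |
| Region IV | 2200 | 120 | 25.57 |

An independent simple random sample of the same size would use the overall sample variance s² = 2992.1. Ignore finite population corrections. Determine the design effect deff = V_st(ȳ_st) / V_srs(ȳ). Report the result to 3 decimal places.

V̂(ȳ_st) = Σ W_h² s_h²/n_h, with W_h = N_h/N and N = 10600:
  stratum Region I: (2100/10600)²·31.15²/508 = 0.0749686
  stratum Region II: (4700/10600)²·57.25²/559 = 1.15272
  stratum Region III: (1600/10600)²·32.17²/270 = 0.0873306
  stratum Region IV: (2200/10600)²·25.57²/120 = 0.2347
V_st = 1.54972
V_srs = s²/n = 2992.1/1457 = 2.0536
deff = V_st / V_srs = 1.54972/2.0536 = 0.7546

deff ≈ 0.755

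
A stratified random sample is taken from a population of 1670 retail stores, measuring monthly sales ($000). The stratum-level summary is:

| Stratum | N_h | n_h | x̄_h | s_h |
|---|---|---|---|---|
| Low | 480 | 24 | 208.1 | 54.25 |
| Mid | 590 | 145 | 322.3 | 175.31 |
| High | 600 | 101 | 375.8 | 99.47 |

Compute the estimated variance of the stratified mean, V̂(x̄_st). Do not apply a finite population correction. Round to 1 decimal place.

V̂(x̄_st) = Σ W_h² s_h²/n_h, with W_h = N_h/N and N = 1670:
  stratum Low: (480/1670)²·54.25²/24 = 10.1307
  stratum Mid: (590/1670)²·175.31²/145 = 26.4555
  stratum High: (600/1670)²·99.47²/101 = 12.6454
V̂(x̄_st) = 49.2316

V̂(x̄_st) ≈ 49.2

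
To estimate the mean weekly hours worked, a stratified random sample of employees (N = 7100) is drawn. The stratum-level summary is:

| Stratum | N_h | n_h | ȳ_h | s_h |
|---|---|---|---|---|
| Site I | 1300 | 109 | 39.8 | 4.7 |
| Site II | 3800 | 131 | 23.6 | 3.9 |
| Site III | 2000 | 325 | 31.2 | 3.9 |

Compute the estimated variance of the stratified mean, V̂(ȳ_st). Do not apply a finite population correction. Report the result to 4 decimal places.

V̂(ȳ_st) = Σ W_h² s_h²/n_h, with W_h = N_h/N and N = 7100:
  stratum Site I: (1300/7100)²·4.7²/109 = 0.00679421
  stratum Site II: (3800/7100)²·3.9²/131 = 0.0332589
  stratum Site III: (2000/7100)²·3.9²/325 = 0.00371355
V̂(ȳ_st) = 0.0437667

V̂(ȳ_st) ≈ 0.0438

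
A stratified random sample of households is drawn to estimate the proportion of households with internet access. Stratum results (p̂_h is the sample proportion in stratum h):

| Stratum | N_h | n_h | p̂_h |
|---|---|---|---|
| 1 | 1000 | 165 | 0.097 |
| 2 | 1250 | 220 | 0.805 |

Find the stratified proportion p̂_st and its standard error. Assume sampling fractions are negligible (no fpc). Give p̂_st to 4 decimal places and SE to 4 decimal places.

p̂_st ≈ 0.4903, SE ≈ 0.0181

N = 2250; stratum weights W_h = N_h/N.
p̂_st = Σ W_h p̂_h = (1000·0.097 + 1250·0.805)/2250 = 0.49033
V̂(p̂_st) = Σ W_h² p̂_h(1−p̂_h)/(n_h−1):
  stratum 1: (1000/2250)²·0.097·0.903/164 = 0.0001055
  stratum 2: (1250/2250)²·0.805·0.195/219 = 0.000221229
V̂(p̂_st) = 0.000326728; SE = √V̂ = 0.0180756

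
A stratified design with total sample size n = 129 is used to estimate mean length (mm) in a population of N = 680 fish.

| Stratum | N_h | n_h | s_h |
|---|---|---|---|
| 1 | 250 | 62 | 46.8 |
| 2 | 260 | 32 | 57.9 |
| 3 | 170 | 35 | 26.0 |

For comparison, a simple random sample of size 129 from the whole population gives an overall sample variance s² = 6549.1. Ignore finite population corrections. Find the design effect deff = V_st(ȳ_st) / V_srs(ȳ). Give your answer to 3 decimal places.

V̂(ȳ_st) = Σ W_h² s_h²/n_h, with W_h = N_h/N and N = 680:
  stratum 1: (250/680)²·46.8²/62 = 4.77488
  stratum 2: (260/680)²·57.9²/32 = 15.3157
  stratum 3: (170/680)²·26.0²/35 = 1.20714
V_st = 21.2977
V_srs = s²/n = 6549.1/129 = 50.7682
deff = V_st / V_srs = 21.2977/50.7682 = 0.4195

deff ≈ 0.420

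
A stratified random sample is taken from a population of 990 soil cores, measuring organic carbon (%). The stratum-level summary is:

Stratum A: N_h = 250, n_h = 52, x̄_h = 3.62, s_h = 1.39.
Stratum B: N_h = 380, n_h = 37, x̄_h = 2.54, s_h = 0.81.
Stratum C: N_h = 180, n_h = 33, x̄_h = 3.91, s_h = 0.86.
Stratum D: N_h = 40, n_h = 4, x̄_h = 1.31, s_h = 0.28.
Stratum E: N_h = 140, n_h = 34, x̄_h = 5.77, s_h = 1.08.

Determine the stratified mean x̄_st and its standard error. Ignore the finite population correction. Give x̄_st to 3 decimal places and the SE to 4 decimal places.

x̄_st = Σ W_h x̄_h = (250·3.62 + 380·2.54 + 180·3.91 + 40·1.31 + 140·5.77)/990 = 3.46889
V̂(x̄_st) = Σ W_h² s_h²/n_h, with W_h = N_h/N and N = 990:
  stratum A: (250/990)²·1.39²/52 = 0.00236939
  stratum B: (380/990)²·0.81²/37 = 0.00261255
  stratum C: (180/990)²·0.86²/33 = 0.000740897
  stratum D: (40/990)²·0.28²/4 = 3.19967e-05
  stratum E: (140/990)²·1.08²/34 = 0.000686048
V̂(x̄_st) = 0.00644088
SE(x̄_st) = √0.00644088 = 0.0802551

x̄_st ≈ 3.469, SE ≈ 0.0803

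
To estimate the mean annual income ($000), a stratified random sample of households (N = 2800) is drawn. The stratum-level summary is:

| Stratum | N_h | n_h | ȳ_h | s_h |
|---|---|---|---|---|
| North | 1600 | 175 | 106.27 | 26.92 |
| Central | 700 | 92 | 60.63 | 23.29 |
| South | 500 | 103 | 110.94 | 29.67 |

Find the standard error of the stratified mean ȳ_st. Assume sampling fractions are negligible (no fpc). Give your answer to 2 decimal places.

SE(ȳ_st) ≈ 1.41

V̂(ȳ_st) = Σ W_h² s_h²/n_h, with W_h = N_h/N and N = 2800:
  stratum North: (1600/2800)²·26.92²/175 = 1.35218
  stratum Central: (700/2800)²·23.29²/92 = 0.368495
  stratum South: (500/2800)²·29.67²/103 = 0.272535
V̂(ȳ_st) = 1.99321
SE(ȳ_st) = √1.99321 = 1.41181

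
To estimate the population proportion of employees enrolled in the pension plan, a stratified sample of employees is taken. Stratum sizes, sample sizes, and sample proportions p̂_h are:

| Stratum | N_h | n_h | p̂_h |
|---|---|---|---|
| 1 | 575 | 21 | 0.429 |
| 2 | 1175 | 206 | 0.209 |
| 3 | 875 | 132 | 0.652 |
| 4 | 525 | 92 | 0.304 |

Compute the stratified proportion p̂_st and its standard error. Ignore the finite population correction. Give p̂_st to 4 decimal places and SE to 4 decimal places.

N = 3150; stratum weights W_h = N_h/N.
p̂_st = Σ W_h p̂_h = (575·0.429 + 1175·0.209 + 875·0.652 + 525·0.304)/3150 = 0.38805
V̂(p̂_st) = Σ W_h² p̂_h(1−p̂_h)/(n_h−1):
  stratum 1: (575/3150)²·0.429·0.571/20 = 0.000408111
  stratum 2: (1175/3150)²·0.209·0.791/205 = 0.000112208
  stratum 3: (875/3150)²·0.652·0.348/131 = 0.000133644
  stratum 4: (525/3150)²·0.304·0.696/91 = 6.45861e-05
V̂(p̂_st) = 0.000718549; SE = √V̂ = 0.0268058

p̂_st ≈ 0.3880, SE ≈ 0.0268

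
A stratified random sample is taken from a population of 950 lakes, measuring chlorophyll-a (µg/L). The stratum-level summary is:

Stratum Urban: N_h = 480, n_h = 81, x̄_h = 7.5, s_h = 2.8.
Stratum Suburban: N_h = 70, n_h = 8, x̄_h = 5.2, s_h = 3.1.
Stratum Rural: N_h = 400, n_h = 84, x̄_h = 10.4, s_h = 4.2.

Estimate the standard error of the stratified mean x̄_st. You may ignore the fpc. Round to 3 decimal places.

V̂(x̄_st) = Σ W_h² s_h²/n_h, with W_h = N_h/N and N = 950:
  stratum Urban: (480/950)²·2.8²/81 = 0.0247096
  stratum Suburban: (70/950)²·3.1²/8 = 0.00652202
  stratum Rural: (400/950)²·4.2²/84 = 0.0372299
V̂(x̄_st) = 0.0684616
SE(x̄_st) = √0.0684616 = 0.261652

SE(x̄_st) ≈ 0.262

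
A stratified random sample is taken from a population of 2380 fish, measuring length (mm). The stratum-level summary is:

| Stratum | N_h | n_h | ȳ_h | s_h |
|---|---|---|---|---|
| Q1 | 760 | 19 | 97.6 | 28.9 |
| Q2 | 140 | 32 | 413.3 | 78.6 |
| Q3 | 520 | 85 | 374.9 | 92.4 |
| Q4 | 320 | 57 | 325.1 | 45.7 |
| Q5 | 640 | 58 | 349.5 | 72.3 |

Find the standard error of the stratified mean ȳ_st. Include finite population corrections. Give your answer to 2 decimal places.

SE(ȳ_st) ≈ 3.92

V̂(ȳ_st) = Σ W_h² (1 − n_h/N_h) s_h²/n_h, with W_h = N_h/N and N = 2380:
  stratum Q1: (760/2380)²·(1 − 19/760)·28.9²/19 = 4.37039
  stratum Q2: (140/2380)²·(1 − 32/140)·78.6²/32 = 0.515339
  stratum Q3: (520/2380)²·(1 − 85/520)·92.4²/85 = 4.0111
  stratum Q4: (320/2380)²·(1 − 57/320)·45.7²/57 = 0.544389
  stratum Q5: (640/2380)²·(1 − 58/640)·72.3²/58 = 5.92649
V̂(ȳ_st) = 15.3677
SE(ȳ_st) = √15.3677 = 3.92017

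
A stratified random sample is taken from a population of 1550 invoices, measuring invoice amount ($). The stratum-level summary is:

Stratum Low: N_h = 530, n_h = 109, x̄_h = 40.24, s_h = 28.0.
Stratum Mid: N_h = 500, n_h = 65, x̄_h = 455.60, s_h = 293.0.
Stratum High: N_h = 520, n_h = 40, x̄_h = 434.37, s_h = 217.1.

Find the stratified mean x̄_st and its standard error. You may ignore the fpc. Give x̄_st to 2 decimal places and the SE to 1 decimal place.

x̄_st = Σ W_h x̄_h = (530·40.24 + 500·455.60 + 520·434.37)/1550 = 306.45135
V̂(x̄_st) = Σ W_h² s_h²/n_h, with W_h = N_h/N and N = 1550:
  stratum Low: (530/1550)²·28.0²/109 = 0.840965
  stratum Mid: (500/1550)²·293.0²/65 = 137.435
  stratum High: (520/1550)²·217.1²/40 = 132.618
V̂(x̄_st) = 270.894
SE(x̄_st) = √270.894 = 16.4589

x̄_st ≈ 306.45, SE ≈ 16.5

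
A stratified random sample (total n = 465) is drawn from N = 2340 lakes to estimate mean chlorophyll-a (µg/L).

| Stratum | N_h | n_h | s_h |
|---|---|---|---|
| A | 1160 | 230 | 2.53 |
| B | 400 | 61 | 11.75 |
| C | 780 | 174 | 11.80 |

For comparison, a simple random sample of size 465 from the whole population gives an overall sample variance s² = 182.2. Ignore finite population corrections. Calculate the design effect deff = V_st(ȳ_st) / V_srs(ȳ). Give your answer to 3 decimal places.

V̂(ȳ_st) = Σ W_h² s_h²/n_h, with W_h = N_h/N and N = 2340:
  stratum A: (1160/2340)²·2.53²/230 = 0.00683908
  stratum B: (400/2340)²·11.75²/61 = 0.0661354
  stratum C: (780/2340)²·11.80²/174 = 0.0889144
V_st = 0.161889
V_srs = s²/n = 182.2/465 = 0.391828
deff = V_st / V_srs = 0.161889/0.391828 = 0.4132

deff ≈ 0.413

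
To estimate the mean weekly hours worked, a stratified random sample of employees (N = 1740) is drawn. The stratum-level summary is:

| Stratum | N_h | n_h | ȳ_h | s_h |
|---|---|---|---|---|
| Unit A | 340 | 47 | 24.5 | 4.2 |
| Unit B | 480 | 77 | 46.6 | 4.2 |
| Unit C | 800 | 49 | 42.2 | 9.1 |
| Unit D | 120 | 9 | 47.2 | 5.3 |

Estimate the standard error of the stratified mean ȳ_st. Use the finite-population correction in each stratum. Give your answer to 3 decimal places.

V̂(ȳ_st) = Σ W_h² (1 − n_h/N_h) s_h²/n_h, with W_h = N_h/N and N = 1740:
  stratum Unit A: (340/1740)²·(1 − 47/340)·4.2²/47 = 0.0123495
  stratum Unit B: (480/1740)²·(1 − 77/480)·4.2²/77 = 0.0146371
  stratum Unit C: (800/1740)²·(1 − 49/800)·9.1²/49 = 0.335365
  stratum Unit D: (120/1740)²·(1 − 9/120)·5.3²/9 = 0.0137314
V̂(ȳ_st) = 0.376083
SE(ȳ_st) = √0.376083 = 0.613256

SE(ȳ_st) ≈ 0.613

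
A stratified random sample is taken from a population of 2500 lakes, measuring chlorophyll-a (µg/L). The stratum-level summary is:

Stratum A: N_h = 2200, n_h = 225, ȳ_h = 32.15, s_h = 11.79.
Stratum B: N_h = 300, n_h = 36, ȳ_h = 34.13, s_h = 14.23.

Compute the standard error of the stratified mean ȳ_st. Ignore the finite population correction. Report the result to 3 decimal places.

V̂(ȳ_st) = Σ W_h² s_h²/n_h, with W_h = N_h/N and N = 2500:
  stratum A: (2200/2500)²·11.79²/225 = 0.478421
  stratum B: (300/2500)²·14.23²/36 = 0.0809972
V̂(ȳ_st) = 0.559418
SE(ȳ_st) = √0.559418 = 0.747943

SE(ȳ_st) ≈ 0.748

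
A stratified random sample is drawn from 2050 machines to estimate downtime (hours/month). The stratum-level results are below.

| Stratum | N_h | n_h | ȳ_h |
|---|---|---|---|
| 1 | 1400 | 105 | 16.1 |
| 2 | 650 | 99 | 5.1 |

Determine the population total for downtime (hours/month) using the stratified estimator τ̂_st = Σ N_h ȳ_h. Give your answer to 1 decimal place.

τ̂_st ≈ 25855.0

τ̂_st = Σ N_h ȳ_h = 1400·16.1 + 650·5.1 = 25855.0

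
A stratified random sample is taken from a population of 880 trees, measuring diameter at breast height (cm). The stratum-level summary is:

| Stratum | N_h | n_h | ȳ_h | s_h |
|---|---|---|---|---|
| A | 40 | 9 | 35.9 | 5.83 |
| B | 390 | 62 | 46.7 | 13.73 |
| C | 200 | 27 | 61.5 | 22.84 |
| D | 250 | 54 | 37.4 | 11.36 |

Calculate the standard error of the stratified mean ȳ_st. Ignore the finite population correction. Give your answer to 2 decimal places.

V̂(ȳ_st) = Σ W_h² s_h²/n_h, with W_h = N_h/N and N = 880:
  stratum A: (40/880)²·5.83²/9 = 0.00780278
  stratum B: (390/880)²·13.73²/62 = 0.597191
  stratum C: (200/880)²·22.84²/27 = 0.997983
  stratum D: (250/880)²·11.36²/54 = 0.192876
V̂(ȳ_st) = 1.79585
SE(ȳ_st) = √1.79585 = 1.34009

SE(ȳ_st) ≈ 1.34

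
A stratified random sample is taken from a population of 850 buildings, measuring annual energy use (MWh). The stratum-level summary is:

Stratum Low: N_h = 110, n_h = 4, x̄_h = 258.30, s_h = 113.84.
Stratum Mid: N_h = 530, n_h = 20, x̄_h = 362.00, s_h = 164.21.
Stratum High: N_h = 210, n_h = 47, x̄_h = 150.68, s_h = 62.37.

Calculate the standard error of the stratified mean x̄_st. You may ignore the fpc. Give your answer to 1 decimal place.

SE(x̄_st) ≈ 24.2

V̂(x̄_st) = Σ W_h² s_h²/n_h, with W_h = N_h/N and N = 850:
  stratum Low: (110/850)²·113.84²/4 = 54.2597
  stratum Mid: (530/850)²·164.21²/20 = 524.183
  stratum High: (210/850)²·62.37²/47 = 5.0519
V̂(x̄_st) = 583.495
SE(x̄_st) = √583.495 = 24.1556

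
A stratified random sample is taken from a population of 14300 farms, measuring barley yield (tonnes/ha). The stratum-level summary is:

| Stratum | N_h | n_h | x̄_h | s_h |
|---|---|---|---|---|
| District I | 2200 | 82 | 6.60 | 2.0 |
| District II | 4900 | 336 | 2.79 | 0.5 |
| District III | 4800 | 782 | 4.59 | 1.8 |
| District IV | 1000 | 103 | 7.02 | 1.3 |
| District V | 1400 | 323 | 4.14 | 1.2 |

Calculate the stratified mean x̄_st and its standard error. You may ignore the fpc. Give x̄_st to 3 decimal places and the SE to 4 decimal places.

x̄_st ≈ 4.408, SE ≈ 0.0428

x̄_st = Σ W_h x̄_h = (2200·6.60 + 4900·2.79 + 4800·4.59 + 1000·7.02 + 1400·4.14)/14300 = 4.40832
V̂(x̄_st) = Σ W_h² s_h²/n_h, with W_h = N_h/N and N = 14300:
  stratum District I: (2200/14300)²·2.0²/82 = 0.00115457
  stratum District II: (4900/14300)²·0.5²/336 = 8.73616e-05
  stratum District III: (4800/14300)²·1.8²/782 = 0.000466819
  stratum District IV: (1000/14300)²·1.3²/103 = 8.02375e-05
  stratum District V: (1400/14300)²·1.2²/323 = 4.27311e-05
V̂(x̄_st) = 0.00183172
SE(x̄_st) = √0.00183172 = 0.0427986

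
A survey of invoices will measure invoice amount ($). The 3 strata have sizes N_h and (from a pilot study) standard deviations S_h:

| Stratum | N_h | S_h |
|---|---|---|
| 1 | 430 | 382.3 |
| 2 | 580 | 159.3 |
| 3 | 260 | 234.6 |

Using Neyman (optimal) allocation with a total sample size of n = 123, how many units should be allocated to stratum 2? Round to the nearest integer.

Neyman allocation: n_h = n · N_h S_h / Σ N_i S_i, with n = 123.
  stratum 1: N_h·S_h = 430·382.3 = 164389.00
  stratum 2: N_h·S_h = 580·159.3 = 92394.00
  stratum 3: N_h·S_h = 260·234.6 = 60996.00
Σ N_h S_h = 317779.00
n for stratum 2 = 123·92394.00/317779.00 = 35.762 → 36

36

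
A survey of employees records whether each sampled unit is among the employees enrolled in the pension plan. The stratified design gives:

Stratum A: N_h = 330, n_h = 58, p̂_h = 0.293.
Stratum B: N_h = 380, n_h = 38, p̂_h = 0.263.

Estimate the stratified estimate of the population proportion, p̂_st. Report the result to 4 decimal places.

N = 710; stratum weights W_h = N_h/N.
p̂_st = Σ W_h p̂_h = (330·0.293 + 380·0.263)/710 = 0.27694

p̂_st ≈ 0.2769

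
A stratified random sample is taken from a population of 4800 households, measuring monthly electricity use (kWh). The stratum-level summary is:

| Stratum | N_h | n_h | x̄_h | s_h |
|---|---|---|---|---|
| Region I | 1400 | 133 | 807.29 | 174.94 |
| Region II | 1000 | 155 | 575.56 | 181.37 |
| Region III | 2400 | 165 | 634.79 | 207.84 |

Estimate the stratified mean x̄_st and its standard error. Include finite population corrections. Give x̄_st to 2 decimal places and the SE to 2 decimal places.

x̄_st ≈ 672.76, SE ≈ 9.30

x̄_st = Σ W_h x̄_h = (1400·807.29 + 1000·575.56 + 2400·634.79)/4800 = 672.76292
V̂(x̄_st) = Σ W_h² (1 − n_h/N_h) s_h²/n_h, with W_h = N_h/N and N = 4800:
  stratum Region I: (1400/4800)²·(1 − 133/1400)·174.94²/133 = 17.7153
  stratum Region II: (1000/4800)²·(1 − 155/1000)·181.37²/155 = 7.78347
  stratum Region III: (2400/4800)²·(1 − 165/2400)·207.84²/165 = 60.951
V̂(x̄_st) = 86.4498
SE(x̄_st) = √86.4498 = 9.29784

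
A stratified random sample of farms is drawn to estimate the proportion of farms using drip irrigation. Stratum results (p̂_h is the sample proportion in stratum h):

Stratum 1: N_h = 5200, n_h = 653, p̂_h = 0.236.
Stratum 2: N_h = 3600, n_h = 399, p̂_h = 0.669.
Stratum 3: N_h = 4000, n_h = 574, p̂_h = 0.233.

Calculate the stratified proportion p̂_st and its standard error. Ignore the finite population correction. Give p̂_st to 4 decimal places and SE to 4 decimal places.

p̂_st ≈ 0.3568, SE ≈ 0.0110

N = 12800; stratum weights W_h = N_h/N.
p̂_st = Σ W_h p̂_h = (5200·0.236 + 3600·0.669 + 4000·0.233)/12800 = 0.35684
V̂(p̂_st) = Σ W_h² p̂_h(1−p̂_h)/(n_h−1):
  stratum 1: (5200/12800)²·0.236·0.764/652 = 4.56399e-05
  stratum 2: (3600/12800)²·0.669·0.331/398 = 4.40105e-05
  stratum 3: (4000/12800)²·0.233·0.767/573 = 3.04577e-05
V̂(p̂_st) = 0.000120108; SE = √V̂ = 0.0109594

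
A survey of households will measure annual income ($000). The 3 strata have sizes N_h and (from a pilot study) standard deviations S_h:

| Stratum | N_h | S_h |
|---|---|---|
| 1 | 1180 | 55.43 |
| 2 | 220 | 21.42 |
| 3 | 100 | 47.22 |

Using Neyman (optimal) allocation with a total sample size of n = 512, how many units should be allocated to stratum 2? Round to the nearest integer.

32

Neyman allocation: n_h = n · N_h S_h / Σ N_i S_i, with n = 512.
  stratum 1: N_h·S_h = 1180·55.43 = 65407.40
  stratum 2: N_h·S_h = 220·21.42 = 4712.40
  stratum 3: N_h·S_h = 100·47.22 = 4722.00
Σ N_h S_h = 74841.80
n for stratum 2 = 512·4712.40/74841.80 = 32.238 → 32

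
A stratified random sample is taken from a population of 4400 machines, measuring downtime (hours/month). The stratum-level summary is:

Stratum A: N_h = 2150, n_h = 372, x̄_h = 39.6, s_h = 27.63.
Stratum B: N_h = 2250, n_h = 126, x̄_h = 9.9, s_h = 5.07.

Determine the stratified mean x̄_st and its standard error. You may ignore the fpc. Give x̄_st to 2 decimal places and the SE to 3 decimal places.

x̄_st = Σ W_h x̄_h = (2150·39.6 + 2250·9.9)/4400 = 24.41250
V̂(x̄_st) = Σ W_h² s_h²/n_h, with W_h = N_h/N and N = 4400:
  stratum A: (2150/4400)²·27.63²/372 = 0.489994
  stratum B: (2250/4400)²·5.07²/126 = 0.0533464
V̂(x̄_st) = 0.54334
SE(x̄_st) = √0.54334 = 0.737116

x̄_st ≈ 24.41, SE ≈ 0.737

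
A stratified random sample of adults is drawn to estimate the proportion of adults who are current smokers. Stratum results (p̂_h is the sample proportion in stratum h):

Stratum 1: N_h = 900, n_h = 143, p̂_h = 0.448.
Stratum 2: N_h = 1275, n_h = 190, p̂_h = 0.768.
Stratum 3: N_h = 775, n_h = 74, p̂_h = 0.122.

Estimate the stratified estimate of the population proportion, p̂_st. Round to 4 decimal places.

N = 2950; stratum weights W_h = N_h/N.
p̂_st = Σ W_h p̂_h = (900·0.448 + 1275·0.768 + 775·0.122)/2950 = 0.50066

p̂_st ≈ 0.5007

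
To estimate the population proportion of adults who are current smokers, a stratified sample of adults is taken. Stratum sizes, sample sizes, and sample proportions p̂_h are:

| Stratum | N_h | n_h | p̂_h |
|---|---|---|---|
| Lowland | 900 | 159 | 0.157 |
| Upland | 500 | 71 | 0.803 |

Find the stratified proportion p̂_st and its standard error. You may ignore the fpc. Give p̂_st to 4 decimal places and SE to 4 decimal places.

N = 1400; stratum weights W_h = N_h/N.
p̂_st = Σ W_h p̂_h = (900·0.157 + 500·0.803)/1400 = 0.38771
V̂(p̂_st) = Σ W_h² p̂_h(1−p̂_h)/(n_h−1):
  stratum Lowland: (900/1400)²·0.157·0.843/158 = 0.000346178
  stratum Upland: (500/1400)²·0.803·0.197/70 = 0.000288249
V̂(p̂_st) = 0.000634427; SE = √V̂ = 0.0251878

p̂_st ≈ 0.3877, SE ≈ 0.0252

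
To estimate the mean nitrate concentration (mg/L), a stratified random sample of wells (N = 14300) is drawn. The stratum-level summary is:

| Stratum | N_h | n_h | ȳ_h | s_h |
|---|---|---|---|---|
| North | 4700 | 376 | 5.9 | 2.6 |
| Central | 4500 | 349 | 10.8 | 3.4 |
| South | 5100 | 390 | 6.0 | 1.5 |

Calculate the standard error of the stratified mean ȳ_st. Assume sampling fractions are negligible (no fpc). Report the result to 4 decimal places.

SE(ȳ_st) ≈ 0.0772

V̂(ȳ_st) = Σ W_h² s_h²/n_h, with W_h = N_h/N and N = 14300:
  stratum North: (4700/14300)²·2.6²/376 = 0.00194215
  stratum Central: (4500/14300)²·3.4²/349 = 0.00328009
  stratum South: (5100/14300)²·1.5²/390 = 0.000733814
V̂(ȳ_st) = 0.00595605
SE(ȳ_st) = √0.00595605 = 0.0771754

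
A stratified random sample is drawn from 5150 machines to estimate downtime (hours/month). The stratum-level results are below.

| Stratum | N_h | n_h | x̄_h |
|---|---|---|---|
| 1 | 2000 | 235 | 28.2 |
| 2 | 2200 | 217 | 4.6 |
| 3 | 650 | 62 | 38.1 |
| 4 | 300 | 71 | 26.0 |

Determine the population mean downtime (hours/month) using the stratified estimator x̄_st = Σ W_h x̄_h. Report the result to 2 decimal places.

N = Σ N_h = 5150. Stratum weights W_h = N_h/N.
x̄_st = (2000·28.2 + 2200·4.6 + 650·38.1 + 300·26.0) / 5150 = 19.2398

x̄_st ≈ 19.24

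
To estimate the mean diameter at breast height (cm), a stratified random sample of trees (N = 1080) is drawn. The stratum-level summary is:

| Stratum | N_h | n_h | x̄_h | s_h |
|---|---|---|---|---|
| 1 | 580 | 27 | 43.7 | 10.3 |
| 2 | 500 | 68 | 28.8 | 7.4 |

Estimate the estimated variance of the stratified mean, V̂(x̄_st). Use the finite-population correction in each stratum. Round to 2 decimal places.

V̂(x̄_st) = Σ W_h² (1 − n_h/N_h) s_h²/n_h, with W_h = N_h/N and N = 1080:
  stratum 1: (580/1080)²·(1 − 27/580)·10.3²/27 = 1.08048
  stratum 2: (500/1080)²·(1 − 68/500)·7.4²/68 = 0.149129
V̂(x̄_st) = 1.22961

V̂(x̄_st) ≈ 1.23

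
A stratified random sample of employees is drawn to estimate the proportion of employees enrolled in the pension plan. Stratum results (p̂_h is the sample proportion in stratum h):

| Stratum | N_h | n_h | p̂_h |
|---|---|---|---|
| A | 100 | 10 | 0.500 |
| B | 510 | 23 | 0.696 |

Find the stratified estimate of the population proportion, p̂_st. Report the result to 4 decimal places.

N = 610; stratum weights W_h = N_h/N.
p̂_st = Σ W_h p̂_h = (100·0.500 + 510·0.696)/610 = 0.66387

p̂_st ≈ 0.6639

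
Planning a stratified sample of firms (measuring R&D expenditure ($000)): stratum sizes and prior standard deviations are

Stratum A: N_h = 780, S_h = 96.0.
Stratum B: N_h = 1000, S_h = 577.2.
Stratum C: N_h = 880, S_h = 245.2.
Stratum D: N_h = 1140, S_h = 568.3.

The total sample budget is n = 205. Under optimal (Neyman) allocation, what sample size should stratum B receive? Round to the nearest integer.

Neyman allocation: n_h = n · N_h S_h / Σ N_i S_i, with n = 205.
  stratum A: N_h·S_h = 780·96.0 = 74880.00
  stratum B: N_h·S_h = 1000·577.2 = 577200.00
  stratum C: N_h·S_h = 880·245.2 = 215776.00
  stratum D: N_h·S_h = 1140·568.3 = 647862.00
Σ N_h S_h = 1515718.00
n for stratum B = 205·577200.00/1515718.00 = 78.066 → 78

78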